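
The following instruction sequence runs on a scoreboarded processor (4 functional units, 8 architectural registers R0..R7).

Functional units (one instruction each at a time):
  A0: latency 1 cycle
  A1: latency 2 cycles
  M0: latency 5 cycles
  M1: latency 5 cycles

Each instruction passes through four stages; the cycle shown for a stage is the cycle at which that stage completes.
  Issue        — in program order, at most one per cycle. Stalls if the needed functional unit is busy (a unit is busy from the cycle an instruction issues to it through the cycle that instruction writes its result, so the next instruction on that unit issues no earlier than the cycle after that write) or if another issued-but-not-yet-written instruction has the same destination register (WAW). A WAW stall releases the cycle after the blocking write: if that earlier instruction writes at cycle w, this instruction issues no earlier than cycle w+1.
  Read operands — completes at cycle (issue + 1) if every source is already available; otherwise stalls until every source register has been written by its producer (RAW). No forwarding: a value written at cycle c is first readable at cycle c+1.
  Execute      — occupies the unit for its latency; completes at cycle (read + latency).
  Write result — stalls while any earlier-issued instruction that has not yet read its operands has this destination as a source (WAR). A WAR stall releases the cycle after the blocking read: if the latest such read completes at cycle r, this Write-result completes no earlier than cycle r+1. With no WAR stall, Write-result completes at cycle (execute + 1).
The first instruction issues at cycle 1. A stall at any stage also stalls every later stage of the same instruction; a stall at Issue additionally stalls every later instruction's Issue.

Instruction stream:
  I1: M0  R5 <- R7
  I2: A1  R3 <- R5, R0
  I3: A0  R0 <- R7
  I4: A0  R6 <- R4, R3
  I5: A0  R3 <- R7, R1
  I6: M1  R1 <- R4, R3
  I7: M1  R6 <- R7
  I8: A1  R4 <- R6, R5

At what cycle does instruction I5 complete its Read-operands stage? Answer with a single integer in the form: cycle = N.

cycle = 17

[I1] 1/2/7/8
[I2] 2/9/11/12  (RAW R5: wait I1 write@8)
[I3] 3/4/5/10  (WAR R0: wait I2 read@9)
[I4] 11/13/14/15  (struct: A0 busy until I3 writes@10; RAW R3: wait I2 write@12)
[I5] 16/17/18/19  (struct: A0 busy until I4 writes@15)
[I6] 17/20/25/26  (RAW R3: wait I5 write@19)
[I7] 27/28/33/34  (struct: M1 busy until I6 writes@26)
[I8] 28/35/37/38  (RAW R6: wait I7 write@34)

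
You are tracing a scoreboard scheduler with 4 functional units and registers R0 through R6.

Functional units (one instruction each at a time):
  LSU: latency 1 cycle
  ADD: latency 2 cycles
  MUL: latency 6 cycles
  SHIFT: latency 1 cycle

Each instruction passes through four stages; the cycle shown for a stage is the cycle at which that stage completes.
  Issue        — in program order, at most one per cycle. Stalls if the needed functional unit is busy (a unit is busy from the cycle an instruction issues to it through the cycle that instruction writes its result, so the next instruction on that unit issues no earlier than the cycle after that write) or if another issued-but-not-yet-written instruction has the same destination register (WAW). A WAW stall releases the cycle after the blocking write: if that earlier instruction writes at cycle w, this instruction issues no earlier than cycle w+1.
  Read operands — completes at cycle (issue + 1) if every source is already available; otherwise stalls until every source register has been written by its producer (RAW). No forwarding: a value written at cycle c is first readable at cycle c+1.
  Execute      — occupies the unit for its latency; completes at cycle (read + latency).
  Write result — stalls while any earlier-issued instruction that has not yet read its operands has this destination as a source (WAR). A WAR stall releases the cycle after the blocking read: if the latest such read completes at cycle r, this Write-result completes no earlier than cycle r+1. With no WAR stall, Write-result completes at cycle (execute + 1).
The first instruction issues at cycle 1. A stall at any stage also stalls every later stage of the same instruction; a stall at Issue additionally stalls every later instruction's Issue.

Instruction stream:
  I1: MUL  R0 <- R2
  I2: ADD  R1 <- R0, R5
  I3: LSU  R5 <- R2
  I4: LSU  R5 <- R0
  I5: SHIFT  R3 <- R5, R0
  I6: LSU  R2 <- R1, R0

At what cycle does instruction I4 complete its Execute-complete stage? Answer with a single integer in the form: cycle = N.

cycle = 14

I1 -> (1, 2, 8, 9)
I2 -> (2, 10, 12, 13)  // RAW R0: wait I1 write@9
I3 -> (3, 4, 5, 11)  // WAR R5: wait I2 read@10
I4 -> (12, 13, 14, 15)  // struct: LSU busy until I3 writes@11
I5 -> (13, 16, 17, 18)  // RAW R5: wait I4 write@15
I6 -> (16, 17, 18, 19)  // struct: LSU busy until I4 writes@15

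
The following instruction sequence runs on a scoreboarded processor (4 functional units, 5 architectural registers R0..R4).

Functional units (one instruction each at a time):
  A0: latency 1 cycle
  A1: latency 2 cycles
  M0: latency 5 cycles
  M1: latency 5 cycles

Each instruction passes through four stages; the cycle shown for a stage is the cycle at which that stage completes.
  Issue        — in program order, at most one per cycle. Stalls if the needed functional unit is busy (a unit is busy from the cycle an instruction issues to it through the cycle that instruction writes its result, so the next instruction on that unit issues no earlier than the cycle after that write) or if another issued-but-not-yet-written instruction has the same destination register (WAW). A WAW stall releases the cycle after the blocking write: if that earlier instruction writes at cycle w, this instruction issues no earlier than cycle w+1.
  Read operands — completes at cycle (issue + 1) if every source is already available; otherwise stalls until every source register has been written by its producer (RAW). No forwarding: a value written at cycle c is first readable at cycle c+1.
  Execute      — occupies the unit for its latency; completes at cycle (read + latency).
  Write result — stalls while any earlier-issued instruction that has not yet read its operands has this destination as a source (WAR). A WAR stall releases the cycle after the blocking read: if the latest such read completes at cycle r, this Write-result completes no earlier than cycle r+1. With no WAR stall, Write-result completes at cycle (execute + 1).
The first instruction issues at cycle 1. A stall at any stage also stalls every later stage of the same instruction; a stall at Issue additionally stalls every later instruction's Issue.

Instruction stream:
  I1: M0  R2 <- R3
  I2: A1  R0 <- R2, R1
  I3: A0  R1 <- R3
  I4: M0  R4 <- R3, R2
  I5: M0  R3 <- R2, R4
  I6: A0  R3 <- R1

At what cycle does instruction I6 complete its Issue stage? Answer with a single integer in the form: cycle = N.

cycle = 25

1) issue 1, read 2, done 7, write 8
2) issue 2, read 9, done 11, write 12  <RAW R2: wait I1 write@8>
3) issue 3, read 4, done 5, write 10  <WAR R1: wait I2 read@9>
4) issue 9, read 10, done 15, write 16  <struct: M0 busy until I1 writes@8>
5) issue 17, read 18, done 23, write 24  <struct: M0 busy until I4 writes@16>
6) issue 25, read 26, done 27, write 28  <WAW R3: wait I5 write@24>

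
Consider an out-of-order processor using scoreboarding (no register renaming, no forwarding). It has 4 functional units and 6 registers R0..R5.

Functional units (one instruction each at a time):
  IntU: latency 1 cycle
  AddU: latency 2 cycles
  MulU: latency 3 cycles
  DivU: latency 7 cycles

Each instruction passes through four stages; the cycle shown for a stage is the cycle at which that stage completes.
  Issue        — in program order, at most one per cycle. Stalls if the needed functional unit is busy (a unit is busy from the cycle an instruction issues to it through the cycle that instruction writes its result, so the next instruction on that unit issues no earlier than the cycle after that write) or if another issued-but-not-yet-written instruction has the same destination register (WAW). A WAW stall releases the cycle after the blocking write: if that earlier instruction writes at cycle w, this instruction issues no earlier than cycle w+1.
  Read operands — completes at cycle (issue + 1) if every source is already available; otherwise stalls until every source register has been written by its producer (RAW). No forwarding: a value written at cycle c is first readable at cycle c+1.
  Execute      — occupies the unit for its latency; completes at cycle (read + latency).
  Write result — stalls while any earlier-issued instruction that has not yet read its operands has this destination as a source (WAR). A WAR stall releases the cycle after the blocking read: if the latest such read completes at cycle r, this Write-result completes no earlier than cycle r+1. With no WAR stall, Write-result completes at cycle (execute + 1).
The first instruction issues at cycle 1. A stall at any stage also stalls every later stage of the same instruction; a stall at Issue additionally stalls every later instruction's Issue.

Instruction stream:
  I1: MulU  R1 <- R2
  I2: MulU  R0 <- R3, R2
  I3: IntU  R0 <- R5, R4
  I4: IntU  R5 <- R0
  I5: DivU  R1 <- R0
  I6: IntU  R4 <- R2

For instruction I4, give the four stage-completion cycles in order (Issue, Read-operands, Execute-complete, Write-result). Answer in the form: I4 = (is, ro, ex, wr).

c1: I1 issues→MulU
c2: I1 reads
c5: I1 exec-done
c6: I1 writes R1
c7: I2 issues→MulU
c8: I2 reads
c11: I2 exec-done
c12: I2 writes R0
c13: I3 issues→IntU
c14: I3 reads
c15: I3 exec-done
c16: I3 writes R0
c17: I4 issues→IntU
c18: I4 reads · I5 issues→DivU
c19: I4 exec-done · I5 reads
c20: I4 writes R5
c21: I6 issues→IntU
c22: I6 reads
c23: I6 exec-done
c24: I6 writes R4
c26: I5 exec-done
c27: I5 writes R1

I4 = (17, 18, 19, 20)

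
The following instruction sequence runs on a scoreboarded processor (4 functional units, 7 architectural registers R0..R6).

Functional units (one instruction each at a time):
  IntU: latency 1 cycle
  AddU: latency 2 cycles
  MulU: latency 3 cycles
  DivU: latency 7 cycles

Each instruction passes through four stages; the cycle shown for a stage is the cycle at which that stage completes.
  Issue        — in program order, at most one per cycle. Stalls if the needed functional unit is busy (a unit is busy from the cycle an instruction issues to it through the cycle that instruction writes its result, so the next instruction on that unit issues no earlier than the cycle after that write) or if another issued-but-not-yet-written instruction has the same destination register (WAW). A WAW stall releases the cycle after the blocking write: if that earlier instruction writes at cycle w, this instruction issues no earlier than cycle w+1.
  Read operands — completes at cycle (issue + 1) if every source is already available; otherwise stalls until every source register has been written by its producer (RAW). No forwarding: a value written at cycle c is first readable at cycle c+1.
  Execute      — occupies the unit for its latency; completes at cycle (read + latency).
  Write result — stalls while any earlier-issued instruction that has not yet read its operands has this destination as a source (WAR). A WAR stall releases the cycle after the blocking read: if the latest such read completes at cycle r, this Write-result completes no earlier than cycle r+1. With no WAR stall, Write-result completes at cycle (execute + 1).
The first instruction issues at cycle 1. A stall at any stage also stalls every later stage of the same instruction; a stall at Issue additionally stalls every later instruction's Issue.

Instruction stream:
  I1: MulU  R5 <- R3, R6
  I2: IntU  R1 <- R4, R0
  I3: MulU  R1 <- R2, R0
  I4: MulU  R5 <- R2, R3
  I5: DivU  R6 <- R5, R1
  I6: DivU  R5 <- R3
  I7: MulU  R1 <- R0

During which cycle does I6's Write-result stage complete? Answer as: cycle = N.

cycle = 37

[1] issue I1 (MulU)
[2] I1 read-ops, issue I2 (IntU)
[3] I2 read-ops
[4] I2 finished on IntU
[5] I1 finished on MulU, I2→R1
[6] I1→R5
[7] issue I3 (MulU)
[8] I3 read-ops
[11] I3 finished on MulU
[12] I3→R1
[13] issue I4 (MulU)
[14] I4 read-ops, issue I5 (DivU)
[17] I4 finished on MulU
[18] I4→R5
[19] I5 read-ops
[26] I5 finished on DivU
[27] I5→R6
[28] issue I6 (DivU)
[29] I6 read-ops, issue I7 (MulU)
[30] I7 read-ops
[33] I7 finished on MulU
[34] I7→R1
[36] I6 finished on DivU
[37] I6→R5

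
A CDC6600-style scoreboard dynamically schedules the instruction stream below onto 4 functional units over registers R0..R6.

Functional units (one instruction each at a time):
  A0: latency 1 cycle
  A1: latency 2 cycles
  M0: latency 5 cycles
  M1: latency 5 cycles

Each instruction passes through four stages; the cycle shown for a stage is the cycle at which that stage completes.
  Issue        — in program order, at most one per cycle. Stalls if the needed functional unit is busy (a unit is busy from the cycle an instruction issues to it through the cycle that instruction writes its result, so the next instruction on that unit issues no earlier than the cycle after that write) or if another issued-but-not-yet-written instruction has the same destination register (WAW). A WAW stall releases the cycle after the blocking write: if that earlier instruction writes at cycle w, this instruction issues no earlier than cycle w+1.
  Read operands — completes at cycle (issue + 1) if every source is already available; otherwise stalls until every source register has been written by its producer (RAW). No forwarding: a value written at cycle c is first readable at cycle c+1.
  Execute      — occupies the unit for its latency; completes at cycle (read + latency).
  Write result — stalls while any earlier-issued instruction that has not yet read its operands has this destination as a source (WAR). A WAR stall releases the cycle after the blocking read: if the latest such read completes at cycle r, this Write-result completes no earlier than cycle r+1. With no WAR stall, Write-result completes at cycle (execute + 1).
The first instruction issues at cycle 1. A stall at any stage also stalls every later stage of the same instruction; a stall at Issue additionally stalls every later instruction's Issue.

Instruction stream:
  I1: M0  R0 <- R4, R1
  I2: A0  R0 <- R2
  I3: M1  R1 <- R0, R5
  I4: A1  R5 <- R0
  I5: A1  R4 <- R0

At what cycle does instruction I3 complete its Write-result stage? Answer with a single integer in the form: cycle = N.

cycle 1: issue I1 (M0)
cycle 2: I1 read-ops
cycle 7: I1 finished on M0
cycle 8: I1→R0
cycle 9: issue I2 (A0)
cycle 10: I2 read-ops, issue I3 (M1)
cycle 11: I2 finished on A0, issue I4 (A1)
cycle 12: I2→R0
cycle 13: I3 read-ops, I4 read-ops
cycle 15: I4 finished on A1
cycle 16: I4→R5
cycle 17: issue I5 (A1)
cycle 18: I3 finished on M1, I5 read-ops
cycle 19: I3→R1
cycle 20: I5 finished on A1
cycle 21: I5→R4

cycle = 19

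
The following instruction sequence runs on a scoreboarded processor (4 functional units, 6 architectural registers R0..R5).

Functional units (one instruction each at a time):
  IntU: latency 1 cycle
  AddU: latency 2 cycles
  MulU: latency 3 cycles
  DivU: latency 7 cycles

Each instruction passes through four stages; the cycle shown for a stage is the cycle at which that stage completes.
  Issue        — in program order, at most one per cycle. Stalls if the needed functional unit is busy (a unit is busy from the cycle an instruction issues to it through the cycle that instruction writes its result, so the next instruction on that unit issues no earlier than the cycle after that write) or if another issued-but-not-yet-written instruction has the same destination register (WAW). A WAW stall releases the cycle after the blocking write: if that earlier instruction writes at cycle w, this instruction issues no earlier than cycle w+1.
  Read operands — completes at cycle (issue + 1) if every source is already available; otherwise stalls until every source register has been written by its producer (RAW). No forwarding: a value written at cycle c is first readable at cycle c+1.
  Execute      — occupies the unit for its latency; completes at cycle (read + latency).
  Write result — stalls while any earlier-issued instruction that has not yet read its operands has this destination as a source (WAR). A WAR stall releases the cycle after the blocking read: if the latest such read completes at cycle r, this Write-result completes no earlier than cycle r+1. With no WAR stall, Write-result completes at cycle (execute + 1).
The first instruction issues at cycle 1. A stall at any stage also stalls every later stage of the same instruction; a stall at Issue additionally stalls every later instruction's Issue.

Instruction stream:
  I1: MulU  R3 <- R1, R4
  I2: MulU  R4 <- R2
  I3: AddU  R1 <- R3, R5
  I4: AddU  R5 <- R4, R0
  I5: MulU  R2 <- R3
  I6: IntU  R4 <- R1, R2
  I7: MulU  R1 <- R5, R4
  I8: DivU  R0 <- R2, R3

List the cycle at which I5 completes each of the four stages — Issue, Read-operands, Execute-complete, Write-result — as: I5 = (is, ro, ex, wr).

I1: IS=1 RO=2 EX=5 WR=6
I2: IS=7 RO=8 EX=11 WR=12  [struct: MulU busy until I1 writes@6]
I3: IS=8 RO=9 EX=11 WR=12
I4: IS=13 RO=14 EX=16 WR=17  [struct: AddU busy until I3 writes@12]
I5: IS=14 RO=15 EX=18 WR=19
I6: IS=15 RO=20 EX=21 WR=22  [RAW R2: wait I5 write@19]
I7: IS=20 RO=23 EX=26 WR=27  [struct: MulU busy until I5 writes@19; RAW R4: wait I6 write@22]
I8: IS=21 RO=22 EX=29 WR=30

I5 = (14, 15, 18, 19)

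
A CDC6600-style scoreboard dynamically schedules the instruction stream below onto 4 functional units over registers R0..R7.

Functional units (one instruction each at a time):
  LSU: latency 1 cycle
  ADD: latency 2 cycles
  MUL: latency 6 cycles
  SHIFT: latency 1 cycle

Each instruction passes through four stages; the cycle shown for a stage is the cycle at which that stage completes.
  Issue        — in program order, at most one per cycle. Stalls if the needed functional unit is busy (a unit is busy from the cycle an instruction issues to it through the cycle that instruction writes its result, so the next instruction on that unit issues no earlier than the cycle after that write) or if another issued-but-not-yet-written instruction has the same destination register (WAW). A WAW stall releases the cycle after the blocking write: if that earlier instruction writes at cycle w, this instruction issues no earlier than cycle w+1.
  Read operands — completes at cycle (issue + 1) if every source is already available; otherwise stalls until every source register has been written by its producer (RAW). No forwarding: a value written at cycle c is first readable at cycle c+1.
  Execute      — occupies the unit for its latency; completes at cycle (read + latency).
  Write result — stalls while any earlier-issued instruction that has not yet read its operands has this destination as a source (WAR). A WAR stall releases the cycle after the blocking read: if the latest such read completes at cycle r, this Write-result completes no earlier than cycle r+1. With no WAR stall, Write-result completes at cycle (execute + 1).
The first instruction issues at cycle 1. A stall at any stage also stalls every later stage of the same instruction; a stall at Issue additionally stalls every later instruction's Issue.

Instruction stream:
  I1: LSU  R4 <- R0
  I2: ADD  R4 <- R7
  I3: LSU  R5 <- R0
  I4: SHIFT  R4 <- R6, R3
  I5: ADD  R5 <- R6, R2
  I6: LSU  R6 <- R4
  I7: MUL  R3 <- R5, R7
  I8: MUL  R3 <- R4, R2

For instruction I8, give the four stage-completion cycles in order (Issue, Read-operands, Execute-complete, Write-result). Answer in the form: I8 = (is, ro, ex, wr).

I8 = (24, 25, 31, 32)

c1: I1→LSU
c2: I1 RO
c3: I1 EX
c4: I1 WR R4
c5: I2→ADD
c6: I2 RO · I3→LSU
c7: I3 RO
c8: I2 EX · I3 EX
c9: I2 WR R4 · I3 WR R5
c10: I4→SHIFT
c11: I4 RO · I5→ADD
c12: I4 EX · I5 RO · I6→LSU
c13: I4 WR R4 · I7→MUL
c14: I5 EX · I6 RO
c15: I5 WR R5 · I6 EX
c16: I6 WR R6 · I7 RO
c22: I7 EX
c23: I7 WR R3
c24: I8→MUL
c25: I8 RO
c31: I8 EX
c32: I8 WR R3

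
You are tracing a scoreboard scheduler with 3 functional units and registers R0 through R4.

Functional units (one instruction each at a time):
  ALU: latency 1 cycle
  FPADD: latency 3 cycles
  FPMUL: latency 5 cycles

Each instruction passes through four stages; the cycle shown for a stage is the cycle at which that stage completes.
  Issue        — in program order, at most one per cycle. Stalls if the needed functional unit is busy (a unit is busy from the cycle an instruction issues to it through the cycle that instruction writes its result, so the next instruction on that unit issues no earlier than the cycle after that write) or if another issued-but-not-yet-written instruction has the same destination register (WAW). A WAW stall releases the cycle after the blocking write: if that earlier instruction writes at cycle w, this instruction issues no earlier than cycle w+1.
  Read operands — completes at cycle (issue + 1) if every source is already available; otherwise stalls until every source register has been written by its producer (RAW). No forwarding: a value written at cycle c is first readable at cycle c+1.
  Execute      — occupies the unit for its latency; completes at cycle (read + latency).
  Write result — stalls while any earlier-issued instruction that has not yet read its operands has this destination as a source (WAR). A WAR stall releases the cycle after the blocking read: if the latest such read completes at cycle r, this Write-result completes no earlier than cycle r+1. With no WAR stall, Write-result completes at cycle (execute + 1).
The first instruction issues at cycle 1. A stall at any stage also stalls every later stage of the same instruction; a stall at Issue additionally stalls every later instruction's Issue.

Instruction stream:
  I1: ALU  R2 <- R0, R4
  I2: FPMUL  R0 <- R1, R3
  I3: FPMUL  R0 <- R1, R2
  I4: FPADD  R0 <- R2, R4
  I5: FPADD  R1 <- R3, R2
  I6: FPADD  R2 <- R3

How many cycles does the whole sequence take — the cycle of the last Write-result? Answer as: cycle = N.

[1] I1 issues→ALU
[2] I1 reads | I2 issues→FPMUL
[3] I1 exec-done | I2 reads
[4] I1 writes R2
[8] I2 exec-done
[9] I2 writes R0
[10] I3 issues→FPMUL
[11] I3 reads
[16] I3 exec-done
[17] I3 writes R0
[18] I4 issues→FPADD
[19] I4 reads
[22] I4 exec-done
[23] I4 writes R0
[24] I5 issues→FPADD
[25] I5 reads
[28] I5 exec-done
[29] I5 writes R1
[30] I6 issues→FPADD
[31] I6 reads
[34] I6 exec-done
[35] I6 writes R2

cycle = 35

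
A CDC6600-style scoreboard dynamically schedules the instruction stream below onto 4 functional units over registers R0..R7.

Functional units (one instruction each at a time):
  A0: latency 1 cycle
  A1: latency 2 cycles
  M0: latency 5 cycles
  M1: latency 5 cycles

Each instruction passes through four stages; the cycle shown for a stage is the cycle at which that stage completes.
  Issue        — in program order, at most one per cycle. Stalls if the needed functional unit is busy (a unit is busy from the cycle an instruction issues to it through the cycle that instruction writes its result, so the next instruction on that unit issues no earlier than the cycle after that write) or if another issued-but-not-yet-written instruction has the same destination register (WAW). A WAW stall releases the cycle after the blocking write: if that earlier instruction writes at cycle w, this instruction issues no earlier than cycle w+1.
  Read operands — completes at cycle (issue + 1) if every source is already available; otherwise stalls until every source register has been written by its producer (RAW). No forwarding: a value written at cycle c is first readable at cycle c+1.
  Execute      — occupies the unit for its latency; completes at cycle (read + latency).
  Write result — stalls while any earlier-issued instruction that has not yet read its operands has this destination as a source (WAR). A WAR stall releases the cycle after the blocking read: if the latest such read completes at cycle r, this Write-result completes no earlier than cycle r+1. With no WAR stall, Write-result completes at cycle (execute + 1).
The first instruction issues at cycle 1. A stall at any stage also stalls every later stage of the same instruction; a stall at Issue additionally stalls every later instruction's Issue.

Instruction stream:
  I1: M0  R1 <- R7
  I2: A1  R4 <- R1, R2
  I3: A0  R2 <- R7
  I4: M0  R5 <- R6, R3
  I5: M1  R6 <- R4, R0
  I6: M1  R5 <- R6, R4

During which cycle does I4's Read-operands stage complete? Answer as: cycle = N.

cycle 1: I1 dispatched to M0
cycle 2: I1 operands ready, I2 dispatched to A1
cycle 3: I3 dispatched to A0
cycle 4: I3 operands ready
cycle 5: I3 complete
cycle 7: I1 complete
cycle 8: R1←I1
cycle 9: I2 operands ready, I4 dispatched to M0
cycle 10: R2←I3, I4 operands ready, I5 dispatched to M1
cycle 11: I2 complete
cycle 12: R4←I2
cycle 13: I5 operands ready
cycle 15: I4 complete
cycle 16: R5←I4
cycle 18: I5 complete
cycle 19: R6←I5
cycle 20: I6 dispatched to M1
cycle 21: I6 operands ready
cycle 26: I6 complete
cycle 27: R5←I6

cycle = 10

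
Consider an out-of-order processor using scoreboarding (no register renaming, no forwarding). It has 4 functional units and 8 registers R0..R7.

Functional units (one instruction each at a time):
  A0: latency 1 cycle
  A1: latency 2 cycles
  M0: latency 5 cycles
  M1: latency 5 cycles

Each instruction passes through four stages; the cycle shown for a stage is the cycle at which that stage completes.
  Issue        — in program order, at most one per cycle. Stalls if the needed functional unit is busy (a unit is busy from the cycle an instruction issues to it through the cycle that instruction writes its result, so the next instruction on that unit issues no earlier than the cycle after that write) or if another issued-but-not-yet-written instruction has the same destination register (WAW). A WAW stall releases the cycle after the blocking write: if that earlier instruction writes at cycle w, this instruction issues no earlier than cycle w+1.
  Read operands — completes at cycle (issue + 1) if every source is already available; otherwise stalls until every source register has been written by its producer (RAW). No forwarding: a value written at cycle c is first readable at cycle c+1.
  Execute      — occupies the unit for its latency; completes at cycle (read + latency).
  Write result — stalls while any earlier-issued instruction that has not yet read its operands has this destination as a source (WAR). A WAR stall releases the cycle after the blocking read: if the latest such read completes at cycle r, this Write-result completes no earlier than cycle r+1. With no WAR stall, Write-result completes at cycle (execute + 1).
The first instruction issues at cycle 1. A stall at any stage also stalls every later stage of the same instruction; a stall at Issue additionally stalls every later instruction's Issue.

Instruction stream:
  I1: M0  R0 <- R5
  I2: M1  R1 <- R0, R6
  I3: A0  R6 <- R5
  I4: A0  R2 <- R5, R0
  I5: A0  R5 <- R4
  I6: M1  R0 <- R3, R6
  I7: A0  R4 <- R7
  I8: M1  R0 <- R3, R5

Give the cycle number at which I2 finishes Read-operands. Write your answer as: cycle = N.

cycle = 9

cycle 1: I1→M0
cycle 2: I1 RO | I2→M1
cycle 3: I3→A0
cycle 4: I3 RO
cycle 5: I3 EX
cycle 7: I1 EX
cycle 8: I1 WR R0
cycle 9: I2 RO
cycle 10: I3 WR R6
cycle 11: I4→A0
cycle 12: I4 RO
cycle 13: I4 EX
cycle 14: I2 EX | I4 WR R2
cycle 15: I2 WR R1 | I5→A0
cycle 16: I5 RO | I6→M1
cycle 17: I5 EX | I6 RO
cycle 18: I5 WR R5
cycle 19: I7→A0
cycle 20: I7 RO
cycle 21: I7 EX
cycle 22: I6 EX | I7 WR R4
cycle 23: I6 WR R0
cycle 24: I8→M1
cycle 25: I8 RO
cycle 30: I8 EX
cycle 31: I8 WR R0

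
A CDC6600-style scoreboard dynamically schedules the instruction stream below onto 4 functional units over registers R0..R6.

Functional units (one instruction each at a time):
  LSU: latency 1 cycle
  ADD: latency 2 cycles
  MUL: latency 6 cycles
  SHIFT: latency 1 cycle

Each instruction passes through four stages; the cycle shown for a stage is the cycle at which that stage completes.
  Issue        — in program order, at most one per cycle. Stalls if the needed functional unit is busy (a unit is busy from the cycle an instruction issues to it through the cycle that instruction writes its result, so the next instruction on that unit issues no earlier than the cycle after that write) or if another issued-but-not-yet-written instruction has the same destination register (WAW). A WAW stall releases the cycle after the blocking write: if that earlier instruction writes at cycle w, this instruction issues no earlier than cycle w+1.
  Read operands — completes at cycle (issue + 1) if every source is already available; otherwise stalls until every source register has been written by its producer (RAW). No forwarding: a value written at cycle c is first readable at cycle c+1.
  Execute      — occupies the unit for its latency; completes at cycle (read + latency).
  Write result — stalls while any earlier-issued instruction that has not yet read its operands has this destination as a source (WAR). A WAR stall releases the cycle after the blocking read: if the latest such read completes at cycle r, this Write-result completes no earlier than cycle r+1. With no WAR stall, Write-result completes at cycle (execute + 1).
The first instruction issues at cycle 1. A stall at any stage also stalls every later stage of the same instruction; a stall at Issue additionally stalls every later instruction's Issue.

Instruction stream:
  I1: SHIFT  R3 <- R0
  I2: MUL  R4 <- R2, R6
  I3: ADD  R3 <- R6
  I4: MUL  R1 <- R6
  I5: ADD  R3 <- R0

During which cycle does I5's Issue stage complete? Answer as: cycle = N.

cycle = 12

t=1  issue I1 (SHIFT)
t=2  I1 read-ops · issue I2 (MUL)
t=3  I1 finished on SHIFT · I2 read-ops
t=4  I1→R3
t=5  issue I3 (ADD)
t=6  I3 read-ops
t=8  I3 finished on ADD
t=9  I2 finished on MUL · I3→R3
t=10  I2→R4
t=11  issue I4 (MUL)
t=12  I4 read-ops · issue I5 (ADD)
t=13  I5 read-ops
t=15  I5 finished on ADD
t=16  I5→R3
t=18  I4 finished on MUL
t=19  I4→R1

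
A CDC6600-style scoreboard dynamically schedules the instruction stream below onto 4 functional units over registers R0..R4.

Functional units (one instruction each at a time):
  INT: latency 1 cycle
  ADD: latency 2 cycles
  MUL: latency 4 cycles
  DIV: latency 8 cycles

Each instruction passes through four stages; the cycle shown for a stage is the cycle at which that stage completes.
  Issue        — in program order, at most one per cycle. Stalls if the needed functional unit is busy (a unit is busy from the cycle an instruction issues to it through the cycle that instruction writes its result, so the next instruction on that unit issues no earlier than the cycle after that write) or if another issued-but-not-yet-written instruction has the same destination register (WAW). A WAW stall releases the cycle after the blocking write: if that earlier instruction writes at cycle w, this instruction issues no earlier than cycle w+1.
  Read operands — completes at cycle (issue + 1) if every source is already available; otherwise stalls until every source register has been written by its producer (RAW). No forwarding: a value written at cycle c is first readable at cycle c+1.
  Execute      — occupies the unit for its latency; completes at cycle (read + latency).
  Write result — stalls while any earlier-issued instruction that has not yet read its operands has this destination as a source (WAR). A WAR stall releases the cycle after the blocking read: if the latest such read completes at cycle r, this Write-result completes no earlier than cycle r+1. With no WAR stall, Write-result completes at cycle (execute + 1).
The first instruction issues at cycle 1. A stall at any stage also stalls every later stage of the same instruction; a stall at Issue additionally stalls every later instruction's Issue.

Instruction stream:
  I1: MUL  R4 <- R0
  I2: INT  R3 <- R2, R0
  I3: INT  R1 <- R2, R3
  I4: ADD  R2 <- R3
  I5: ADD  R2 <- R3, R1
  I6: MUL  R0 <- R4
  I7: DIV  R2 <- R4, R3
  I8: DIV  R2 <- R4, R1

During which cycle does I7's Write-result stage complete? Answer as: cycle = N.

cycle = 27

[1] issue I1 (MUL)
[2] I1 read-ops | issue I2 (INT)
[3] I2 read-ops
[4] I2 finished on INT
[5] I2→R3
[6] I1 finished on MUL | issue I3 (INT)
[7] I1→R4 | I3 read-ops | issue I4 (ADD)
[8] I3 finished on INT | I4 read-ops
[9] I3→R1
[10] I4 finished on ADD
[11] I4→R2
[12] issue I5 (ADD)
[13] I5 read-ops | issue I6 (MUL)
[14] I6 read-ops
[15] I5 finished on ADD
[16] I5→R2
[17] issue I7 (DIV)
[18] I6 finished on MUL | I7 read-ops
[19] I6→R0
[26] I7 finished on DIV
[27] I7→R2
[28] issue I8 (DIV)
[29] I8 read-ops
[37] I8 finished on DIV
[38] I8→R2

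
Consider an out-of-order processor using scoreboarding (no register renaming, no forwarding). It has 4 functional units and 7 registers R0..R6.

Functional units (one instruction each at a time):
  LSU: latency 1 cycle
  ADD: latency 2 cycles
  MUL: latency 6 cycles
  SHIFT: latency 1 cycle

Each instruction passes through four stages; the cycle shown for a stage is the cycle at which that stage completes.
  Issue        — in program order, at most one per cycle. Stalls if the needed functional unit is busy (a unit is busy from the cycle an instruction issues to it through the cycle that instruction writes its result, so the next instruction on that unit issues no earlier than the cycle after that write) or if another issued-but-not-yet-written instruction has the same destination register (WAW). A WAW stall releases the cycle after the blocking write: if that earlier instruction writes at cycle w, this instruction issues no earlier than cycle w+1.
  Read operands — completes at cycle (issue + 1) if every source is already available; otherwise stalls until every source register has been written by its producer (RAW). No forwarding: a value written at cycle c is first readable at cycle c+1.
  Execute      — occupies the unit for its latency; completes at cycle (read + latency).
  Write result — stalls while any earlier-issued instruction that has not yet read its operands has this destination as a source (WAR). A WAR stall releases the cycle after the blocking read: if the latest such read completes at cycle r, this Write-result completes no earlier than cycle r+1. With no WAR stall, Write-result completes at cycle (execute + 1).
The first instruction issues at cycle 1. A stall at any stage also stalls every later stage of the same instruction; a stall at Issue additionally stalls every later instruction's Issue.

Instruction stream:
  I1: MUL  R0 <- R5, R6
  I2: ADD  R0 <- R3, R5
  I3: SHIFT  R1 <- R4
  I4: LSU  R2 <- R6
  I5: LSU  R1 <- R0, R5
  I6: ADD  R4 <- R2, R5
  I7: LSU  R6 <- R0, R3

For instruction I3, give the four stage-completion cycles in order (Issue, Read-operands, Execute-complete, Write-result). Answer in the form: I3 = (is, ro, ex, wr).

[1] issue I1 (MUL)
[2] I1 read-ops
[8] I1 finished on MUL
[9] I1→R0
[10] issue I2 (ADD)
[11] I2 read-ops, issue I3 (SHIFT)
[12] I3 read-ops, issue I4 (LSU)
[13] I2 finished on ADD, I3 finished on SHIFT, I4 read-ops
[14] I2→R0, I3→R1, I4 finished on LSU
[15] I4→R2
[16] issue I5 (LSU)
[17] I5 read-ops, issue I6 (ADD)
[18] I5 finished on LSU, I6 read-ops
[19] I5→R1
[20] I6 finished on ADD, issue I7 (LSU)
[21] I6→R4, I7 read-ops
[22] I7 finished on LSU
[23] I7→R6

I3 = (11, 12, 13, 14)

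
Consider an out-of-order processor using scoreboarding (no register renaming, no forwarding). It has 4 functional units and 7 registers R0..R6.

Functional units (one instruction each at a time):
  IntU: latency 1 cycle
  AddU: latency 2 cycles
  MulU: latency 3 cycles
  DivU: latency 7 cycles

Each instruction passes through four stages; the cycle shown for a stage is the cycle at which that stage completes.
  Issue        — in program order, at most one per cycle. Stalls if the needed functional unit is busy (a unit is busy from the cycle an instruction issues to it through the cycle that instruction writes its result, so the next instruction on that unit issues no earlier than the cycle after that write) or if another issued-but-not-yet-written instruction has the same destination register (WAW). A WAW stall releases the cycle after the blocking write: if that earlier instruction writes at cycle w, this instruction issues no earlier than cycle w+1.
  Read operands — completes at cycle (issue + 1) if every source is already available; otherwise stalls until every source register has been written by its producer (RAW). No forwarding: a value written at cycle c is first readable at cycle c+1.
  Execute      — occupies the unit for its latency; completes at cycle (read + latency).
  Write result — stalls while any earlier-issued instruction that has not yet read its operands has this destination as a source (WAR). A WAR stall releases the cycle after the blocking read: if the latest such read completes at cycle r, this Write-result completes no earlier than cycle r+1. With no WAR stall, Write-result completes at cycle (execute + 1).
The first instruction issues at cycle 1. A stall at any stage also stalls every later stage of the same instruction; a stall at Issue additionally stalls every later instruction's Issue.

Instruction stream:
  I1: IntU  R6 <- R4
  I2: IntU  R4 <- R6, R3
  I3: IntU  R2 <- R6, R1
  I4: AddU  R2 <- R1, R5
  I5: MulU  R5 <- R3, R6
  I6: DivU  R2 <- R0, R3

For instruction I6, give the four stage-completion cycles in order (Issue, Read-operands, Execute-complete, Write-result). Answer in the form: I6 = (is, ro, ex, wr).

I1: IS=1 RO=2 EX=3 WR=4
I2: IS=5 RO=6 EX=7 WR=8  [struct: IntU busy until I1 writes@4]
I3: IS=9 RO=10 EX=11 WR=12  [struct: IntU busy until I2 writes@8]
I4: IS=13 RO=14 EX=16 WR=17  [WAW R2: wait I3 write@12]
I5: IS=14 RO=15 EX=18 WR=19
I6: IS=18 RO=19 EX=26 WR=27  [WAW R2: wait I4 write@17]

I6 = (18, 19, 26, 27)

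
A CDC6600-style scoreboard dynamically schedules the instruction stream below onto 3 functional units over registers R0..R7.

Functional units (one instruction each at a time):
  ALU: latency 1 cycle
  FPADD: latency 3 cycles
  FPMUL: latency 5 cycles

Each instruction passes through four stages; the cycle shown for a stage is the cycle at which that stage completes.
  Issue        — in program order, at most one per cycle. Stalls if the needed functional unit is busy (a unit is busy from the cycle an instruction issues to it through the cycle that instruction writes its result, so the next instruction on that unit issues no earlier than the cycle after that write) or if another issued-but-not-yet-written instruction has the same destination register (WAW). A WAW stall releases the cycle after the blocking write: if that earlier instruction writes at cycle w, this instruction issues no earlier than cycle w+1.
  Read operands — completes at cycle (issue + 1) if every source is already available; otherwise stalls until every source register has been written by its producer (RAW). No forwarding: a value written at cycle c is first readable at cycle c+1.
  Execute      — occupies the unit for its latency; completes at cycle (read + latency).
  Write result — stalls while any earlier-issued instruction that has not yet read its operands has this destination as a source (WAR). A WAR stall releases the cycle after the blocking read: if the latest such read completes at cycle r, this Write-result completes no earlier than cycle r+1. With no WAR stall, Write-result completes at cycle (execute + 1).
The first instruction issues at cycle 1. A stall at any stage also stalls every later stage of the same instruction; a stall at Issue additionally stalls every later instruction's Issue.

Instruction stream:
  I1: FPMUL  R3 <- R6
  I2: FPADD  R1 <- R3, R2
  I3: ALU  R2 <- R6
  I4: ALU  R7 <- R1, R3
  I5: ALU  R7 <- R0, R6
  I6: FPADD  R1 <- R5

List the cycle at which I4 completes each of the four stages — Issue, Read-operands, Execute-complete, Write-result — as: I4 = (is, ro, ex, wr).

I4 = (11, 14, 15, 16)

1) issue 1, read 2, done 7, write 8
2) issue 2, read 9, done 12, write 13  <RAW R3: wait I1 write@8>
3) issue 3, read 4, done 5, write 10  <WAR R2: wait I2 read@9>
4) issue 11, read 14, done 15, write 16  <struct: ALU busy until I3 writes@10 / RAW R1: wait I2 write@13>
5) issue 17, read 18, done 19, write 20  <struct: ALU busy until I4 writes@16>
6) issue 18, read 19, done 22, write 23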